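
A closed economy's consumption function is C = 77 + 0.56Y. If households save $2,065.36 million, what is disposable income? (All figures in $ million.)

S = Y − C = -77 + 0.44Y
-77 + 0.44Y = 2065.36, so 0.44Y = 2142.36 and Y = 4869

Y = 4869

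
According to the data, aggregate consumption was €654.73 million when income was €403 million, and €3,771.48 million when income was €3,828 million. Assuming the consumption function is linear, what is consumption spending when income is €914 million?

MPC = (3771.48 − 654.73)/(3828 − 403) = 3116.75/3425 = 0.91
a = 654.73 − 0.91(403) = 654.73 − 366.73 = 288
C = 288 + 0.91(914) = 288 + 831.74 = 1119.74

C = 1119.74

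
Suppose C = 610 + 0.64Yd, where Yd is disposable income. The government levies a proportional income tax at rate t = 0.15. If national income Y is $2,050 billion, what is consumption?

Yd = (1 − 0.15)(2050) = 0.85(2050) = 1742.5
C = 610 + 0.64(1742.5) = 610 + 1115.2 = 1725.2

C = 1725.2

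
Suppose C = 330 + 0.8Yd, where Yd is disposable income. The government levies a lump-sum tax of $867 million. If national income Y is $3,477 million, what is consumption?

C = 2418

Yd = Y − T = 3477 − 867 = 2610
C = 330 + 0.8(2610) = 330 + 2088 = 2418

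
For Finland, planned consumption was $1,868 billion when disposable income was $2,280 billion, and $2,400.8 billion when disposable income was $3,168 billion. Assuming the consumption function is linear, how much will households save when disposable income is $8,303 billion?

S = 2821.2

MPC = (2400.8 − 1868)/(3168 − 2280) = 532.8/888 = 0.6
a = 1868 − 0.6(2280) = 1868 − 1368 = 500
C = 500 + 0.6(8303) = 5481.8
S = 8303 − 5481.8 = 2821.2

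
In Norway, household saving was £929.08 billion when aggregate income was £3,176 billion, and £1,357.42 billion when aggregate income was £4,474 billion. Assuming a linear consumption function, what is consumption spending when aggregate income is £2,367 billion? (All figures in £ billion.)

C = 1704.89

MPS = ΔS/ΔY = (1357.42 − 929.08)/(4474 − 3176) = 428.34/1298 = 0.33
MPC = 1 − MPS = 0.67
Autonomous saving = 929.08 − 0.33(3176) = -119, so a = 119
C = 119 + 0.67(2367) = 119 + 1585.89 = 1704.89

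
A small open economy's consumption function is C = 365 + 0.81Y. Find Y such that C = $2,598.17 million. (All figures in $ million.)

365 + 0.81Y = 2598.17
0.81Y = 2233.17, so Y = 2233.17/0.81 = 2757

Y = 2757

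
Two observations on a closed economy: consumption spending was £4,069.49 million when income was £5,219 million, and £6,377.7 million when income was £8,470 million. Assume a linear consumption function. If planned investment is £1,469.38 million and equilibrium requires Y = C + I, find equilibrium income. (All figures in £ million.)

MPC = (6377.7 − 4069.49)/(8470 − 5219) = 2308.21/3251 = 0.71
a = 4069.49 − 0.71(5219) = 364
Equilibrium: Y = 364 + 0.71Y + 1469.38
0.29Y = 1833.38, so Y = 1833.38/0.29 = 6322

Y = 6322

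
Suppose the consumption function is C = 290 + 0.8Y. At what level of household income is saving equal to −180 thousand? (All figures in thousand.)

Y = 550

S = Y − C = -290 + 0.2Y
-290 + 0.2Y = -180, so 0.2Y = 110 and Y = 550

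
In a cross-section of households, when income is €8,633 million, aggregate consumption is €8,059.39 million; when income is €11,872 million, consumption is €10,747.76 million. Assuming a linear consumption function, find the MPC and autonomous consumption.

MPC = 0.83; a = 894

MPC = ΔC/ΔY = (10747.76 − 8059.39)/(11872 − 8633) = 2688.37/3239 = 0.83
a = C − MPC·Y = 8059.39 − 0.83(8633) = 8059.39 − 7165.39 = 894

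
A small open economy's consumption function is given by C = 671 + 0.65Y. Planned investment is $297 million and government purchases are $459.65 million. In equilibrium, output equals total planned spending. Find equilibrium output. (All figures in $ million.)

Y = 4079

Y = C + I + G = 671 + 0.65Y + 297 + 459.65
Y − 0.65Y = 1427.65
0.35Y = 1427.65, so Y = 1427.65/0.35 = 4079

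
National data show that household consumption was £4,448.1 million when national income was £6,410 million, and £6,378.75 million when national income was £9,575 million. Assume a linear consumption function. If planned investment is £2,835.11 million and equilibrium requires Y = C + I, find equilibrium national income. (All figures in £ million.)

MPC = (6378.75 − 4448.1)/(9575 − 6410) = 1930.65/3165 = 0.61
a = 4448.1 − 0.61(6410) = 538
Equilibrium: Y = 538 + 0.61Y + 2835.11
0.39Y = 3373.11, so Y = 3373.11/0.39 = 8649

Y = 8649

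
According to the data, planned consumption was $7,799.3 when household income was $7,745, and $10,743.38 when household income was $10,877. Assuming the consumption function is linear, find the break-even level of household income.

Y = 8650

MPC = (10743.38 − 7799.3)/(10877 − 7745) = 2944.08/3132 = 0.94
a = 7799.3 − 0.94(7745) = 7799.3 − 7280.3 = 519
Break-even: Y = a/(1−MPC) = 519/0.06 = 8650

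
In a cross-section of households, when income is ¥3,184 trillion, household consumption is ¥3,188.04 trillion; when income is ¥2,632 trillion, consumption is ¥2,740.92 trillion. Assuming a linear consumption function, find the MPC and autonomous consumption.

MPC = 0.81; a = 609

MPC = ΔC/ΔY = (3188.04 − 2740.92)/(3184 − 2632) = 447.12/552 = 0.81
a = C − MPC·Y = 2740.92 − 0.81(2632) = 2740.92 − 2131.92 = 609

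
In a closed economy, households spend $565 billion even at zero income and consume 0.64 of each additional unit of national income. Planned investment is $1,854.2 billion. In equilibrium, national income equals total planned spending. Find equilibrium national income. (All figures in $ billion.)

Y = 6720

Y = C + I = 565 + 0.64Y + 1854.2
Y − 0.64Y = 2419.2
0.36Y = 2419.2, so Y = 2419.2/0.36 = 6720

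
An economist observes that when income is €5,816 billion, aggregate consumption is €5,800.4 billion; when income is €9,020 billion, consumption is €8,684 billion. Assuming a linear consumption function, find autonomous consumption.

MPC = ΔC/ΔY = (8684 − 5800.4)/(9020 − 5816) = 2883.6/3204 = 0.9
a = C − MPC·Y = 5800.4 − 0.9(5816) = 5800.4 − 5234.4 = 566

a = 566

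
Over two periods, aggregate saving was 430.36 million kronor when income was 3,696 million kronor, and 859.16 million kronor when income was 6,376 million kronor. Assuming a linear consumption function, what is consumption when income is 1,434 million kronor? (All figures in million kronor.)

MPS = ΔS/ΔY = (859.16 − 430.36)/(6376 − 3696) = 428.8/2680 = 0.16
MPC = 1 − MPS = 0.84
Autonomous saving = 430.36 − 0.16(3696) = -161, so a = 161
C = 161 + 0.84(1434) = 161 + 1204.56 = 1365.56

C = 1365.56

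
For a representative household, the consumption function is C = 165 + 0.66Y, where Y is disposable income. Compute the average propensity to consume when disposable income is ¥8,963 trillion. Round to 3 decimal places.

C = 165 + 0.66(8963) = 6080.58
APC = C/Y = 6080.58/8963 = 0.678

APC = 0.678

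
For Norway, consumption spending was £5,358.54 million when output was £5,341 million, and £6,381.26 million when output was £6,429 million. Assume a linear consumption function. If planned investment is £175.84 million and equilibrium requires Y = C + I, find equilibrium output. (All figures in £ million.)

Y = 8564

MPC = (6381.26 − 5358.54)/(6429 − 5341) = 1022.72/1088 = 0.94
a = 5358.54 − 0.94(5341) = 338
Equilibrium: Y = 338 + 0.94Y + 175.84
0.06Y = 513.84, so Y = 513.84/0.06 = 8564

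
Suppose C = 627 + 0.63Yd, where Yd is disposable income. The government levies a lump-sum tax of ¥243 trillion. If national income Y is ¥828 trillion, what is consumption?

C = 995.55

Yd = Y − T = 828 − 243 = 585
C = 627 + 0.63(585) = 627 + 368.55 = 995.55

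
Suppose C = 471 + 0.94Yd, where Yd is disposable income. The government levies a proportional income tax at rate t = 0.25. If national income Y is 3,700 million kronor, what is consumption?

C = 3079.5

Yd = (1 − 0.25)(3700) = 0.75(3700) = 2775
C = 471 + 0.94(2775) = 471 + 2608.5 = 3079.5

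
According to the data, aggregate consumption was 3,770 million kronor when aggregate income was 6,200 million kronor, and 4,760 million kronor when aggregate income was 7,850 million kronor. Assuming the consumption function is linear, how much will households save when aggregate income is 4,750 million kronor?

MPC = (4760 − 3770)/(7850 − 6200) = 990/1650 = 0.6
a = 3770 − 0.6(6200) = 3770 − 3720 = 50
C = 50 + 0.6(4750) = 2900
S = 4750 − 2900 = 1850

S = 1850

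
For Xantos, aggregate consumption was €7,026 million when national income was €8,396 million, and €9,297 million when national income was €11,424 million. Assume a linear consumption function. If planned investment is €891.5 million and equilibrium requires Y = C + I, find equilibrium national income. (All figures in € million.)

MPC = (9297 − 7026)/(11424 − 8396) = 2271/3028 = 0.75
a = 7026 − 0.75(8396) = 729
Equilibrium: Y = 729 + 0.75Y + 891.5
0.25Y = 1620.5, so Y = 1620.5/0.25 = 6482

Y = 6482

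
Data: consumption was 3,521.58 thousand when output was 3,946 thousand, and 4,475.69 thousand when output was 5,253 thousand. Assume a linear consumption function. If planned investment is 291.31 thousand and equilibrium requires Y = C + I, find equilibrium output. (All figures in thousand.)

MPC = (4475.69 − 3521.58)/(5253 − 3946) = 954.11/1307 = 0.73
a = 3521.58 − 0.73(3946) = 641
Equilibrium: Y = 641 + 0.73Y + 291.31
0.27Y = 932.31, so Y = 932.31/0.27 = 3453

Y = 3453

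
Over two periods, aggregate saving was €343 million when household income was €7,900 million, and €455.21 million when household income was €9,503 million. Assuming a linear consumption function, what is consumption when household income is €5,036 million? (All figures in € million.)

MPS = ΔS/ΔY = (455.21 − 343)/(9503 − 7900) = 112.21/1603 = 0.07
MPC = 1 − MPS = 0.93
Autonomous saving = 343 − 0.07(7900) = -210, so a = 210
C = 210 + 0.93(5036) = 210 + 4683.48 = 4893.48

C = 4893.48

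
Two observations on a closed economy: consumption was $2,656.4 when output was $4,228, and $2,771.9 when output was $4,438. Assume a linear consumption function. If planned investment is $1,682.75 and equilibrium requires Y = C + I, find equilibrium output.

Y = 4475

MPC = (2771.9 − 2656.4)/(4438 − 4228) = 115.5/210 = 0.55
a = 2656.4 − 0.55(4228) = 331
Equilibrium: Y = 331 + 0.55Y + 1682.75
0.45Y = 2013.75, so Y = 2013.75/0.45 = 4475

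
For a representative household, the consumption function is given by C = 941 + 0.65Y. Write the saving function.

S = Y − C = Y − (941 + 0.65Y) = -941 + (1 − 0.65)Y

S = -941 + 0.35Y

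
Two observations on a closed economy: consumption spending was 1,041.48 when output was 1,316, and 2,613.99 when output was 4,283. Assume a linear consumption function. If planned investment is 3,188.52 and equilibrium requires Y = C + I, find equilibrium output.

MPC = (2613.99 − 1041.48)/(4283 − 1316) = 1572.51/2967 = 0.53
a = 1041.48 − 0.53(1316) = 344
Equilibrium: Y = 344 + 0.53Y + 3188.52
0.47Y = 3532.52, so Y = 3532.52/0.47 = 7516

Y = 7516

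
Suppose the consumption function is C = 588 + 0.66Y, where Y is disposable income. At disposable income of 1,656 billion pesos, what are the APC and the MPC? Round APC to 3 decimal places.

APC = 1.015; MPC = 0.66

MPC = 0.66 (the slope of the consumption function)
C = 588 + 0.66(1656) = 1680.96, so APC = 1680.96/1656 = 1.015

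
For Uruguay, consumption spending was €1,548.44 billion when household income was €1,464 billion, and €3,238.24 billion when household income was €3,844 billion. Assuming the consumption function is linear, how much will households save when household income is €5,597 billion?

MPC = (3238.24 − 1548.44)/(3844 − 1464) = 1689.8/2380 = 0.71
a = 1548.44 − 0.71(1464) = 1548.44 − 1039.44 = 509
C = 509 + 0.71(5597) = 4482.87
S = 5597 − 4482.87 = 1114.13

S = 1114.13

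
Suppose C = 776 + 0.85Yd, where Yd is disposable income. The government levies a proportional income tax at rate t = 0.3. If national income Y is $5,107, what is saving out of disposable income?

S = -239.765

Yd = (1 − 0.3)(5107) = 0.7(5107) = 3574.9
C = 776 + 0.85(3574.9) = 776 + 3038.665 = 3814.665
S = Yd − C = 3574.9 − 3814.665 = -239.765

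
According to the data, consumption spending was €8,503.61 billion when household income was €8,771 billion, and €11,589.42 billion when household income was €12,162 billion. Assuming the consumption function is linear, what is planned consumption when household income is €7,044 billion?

MPC = (11589.42 − 8503.61)/(12162 − 8771) = 3085.81/3391 = 0.91
a = 8503.61 − 0.91(8771) = 8503.61 − 7981.61 = 522
C = 522 + 0.91(7044) = 522 + 6410.04 = 6932.04

C = 6932.04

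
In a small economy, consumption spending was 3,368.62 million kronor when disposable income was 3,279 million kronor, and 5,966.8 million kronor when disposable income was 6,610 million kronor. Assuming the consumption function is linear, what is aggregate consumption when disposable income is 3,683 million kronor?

MPC = (5966.8 − 3368.62)/(6610 − 3279) = 2598.18/3331 = 0.78
a = 3368.62 − 0.78(3279) = 3368.62 − 2557.62 = 811
C = 811 + 0.78(3683) = 811 + 2872.74 = 3683.74

C = 3683.74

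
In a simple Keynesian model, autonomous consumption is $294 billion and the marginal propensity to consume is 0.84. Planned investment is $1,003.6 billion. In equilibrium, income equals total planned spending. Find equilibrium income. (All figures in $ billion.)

Y = C + I = 294 + 0.84Y + 1003.6
Y − 0.84Y = 1297.6
0.16Y = 1297.6, so Y = 1297.6/0.16 = 8110

Y = 8110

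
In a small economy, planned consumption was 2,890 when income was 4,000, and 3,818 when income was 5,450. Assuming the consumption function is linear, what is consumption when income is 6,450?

MPC = (3818 − 2890)/(5450 − 4000) = 928/1450 = 0.64
a = 2890 − 0.64(4000) = 2890 − 2560 = 330
C = 330 + 0.64(6450) = 330 + 4128 = 4458

C = 4458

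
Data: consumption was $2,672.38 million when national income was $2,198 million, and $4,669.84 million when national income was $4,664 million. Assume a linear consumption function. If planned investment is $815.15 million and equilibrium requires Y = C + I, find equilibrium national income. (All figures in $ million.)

MPC = (4669.84 − 2672.38)/(4664 − 2198) = 1997.46/2466 = 0.81
a = 2672.38 − 0.81(2198) = 892
Equilibrium: Y = 892 + 0.81Y + 815.15
0.19Y = 1707.15, so Y = 1707.15/0.19 = 8985

Y = 8985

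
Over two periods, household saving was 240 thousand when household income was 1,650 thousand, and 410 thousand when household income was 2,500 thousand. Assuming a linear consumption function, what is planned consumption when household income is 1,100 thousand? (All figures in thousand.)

C = 970

MPS = ΔS/ΔY = (410 − 240)/(2500 − 1650) = 170/850 = 0.2
MPC = 1 − MPS = 0.8
Autonomous saving = 240 − 0.2(1650) = -90, so a = 90
C = 90 + 0.8(1100) = 90 + 880 = 970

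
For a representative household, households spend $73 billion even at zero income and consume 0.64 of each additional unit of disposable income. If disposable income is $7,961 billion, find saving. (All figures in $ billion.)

S = 2792.96

C = 73 + 0.64(7961) = 73 + 5095.04 = 5168.04
S = Y − C = 7961 − 5168.04 = 2792.96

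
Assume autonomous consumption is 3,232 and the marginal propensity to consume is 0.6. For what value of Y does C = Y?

At break-even, C = Y: 3232 + 0.6Y = Y
0.4Y = 3232, so Y = 3232/0.4 = 8080

Y = 8080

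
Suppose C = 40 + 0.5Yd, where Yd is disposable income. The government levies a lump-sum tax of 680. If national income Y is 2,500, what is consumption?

C = 950

Yd = Y − T = 2500 − 680 = 1820
C = 40 + 0.5(1820) = 40 + 910 = 950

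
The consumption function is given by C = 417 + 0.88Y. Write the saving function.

S = -417 + 0.12Y

S = Y − C = Y − (417 + 0.88Y) = -417 + (1 − 0.88)Y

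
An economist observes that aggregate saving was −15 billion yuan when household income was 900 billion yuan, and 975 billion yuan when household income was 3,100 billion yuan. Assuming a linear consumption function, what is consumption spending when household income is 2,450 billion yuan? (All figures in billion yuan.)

MPS = ΔS/ΔY = (975 − (-15))/(3100 − 900) = 990/2200 = 0.45
MPC = 1 − MPS = 0.55
Autonomous saving = -15 − 0.45(900) = -420, so a = 420
C = 420 + 0.55(2450) = 420 + 1347.5 = 1767.5

C = 1767.5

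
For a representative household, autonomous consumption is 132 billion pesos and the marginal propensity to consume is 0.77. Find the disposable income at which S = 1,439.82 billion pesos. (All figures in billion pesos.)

S = Y − C = -132 + 0.23Y
-132 + 0.23Y = 1439.82, so 0.23Y = 1571.82 and Y = 6834

Y = 6834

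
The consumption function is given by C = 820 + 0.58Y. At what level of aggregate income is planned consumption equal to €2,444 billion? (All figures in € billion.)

Y = 2800

820 + 0.58Y = 2444
0.58Y = 1624, so Y = 1624/0.58 = 2800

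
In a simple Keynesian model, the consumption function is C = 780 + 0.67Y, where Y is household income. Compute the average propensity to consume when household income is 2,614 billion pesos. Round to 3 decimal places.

C = 780 + 0.67(2614) = 2531.38
APC = C/Y = 2531.38/2614 = 0.968

APC = 0.968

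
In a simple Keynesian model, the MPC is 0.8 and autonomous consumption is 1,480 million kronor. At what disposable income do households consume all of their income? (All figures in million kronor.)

Y = 7400

At break-even, C = Y: 1480 + 0.8Y = Y
0.2Y = 1480, so Y = 1480/0.2 = 7400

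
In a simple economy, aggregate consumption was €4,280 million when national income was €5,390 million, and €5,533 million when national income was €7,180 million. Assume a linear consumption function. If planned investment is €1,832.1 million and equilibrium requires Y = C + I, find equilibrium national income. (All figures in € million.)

MPC = (5533 − 4280)/(7180 − 5390) = 1253/1790 = 0.7
a = 4280 − 0.7(5390) = 507
Equilibrium: Y = 507 + 0.7Y + 1832.1
0.3Y = 2339.1, so Y = 2339.1/0.3 = 7797

Y = 7797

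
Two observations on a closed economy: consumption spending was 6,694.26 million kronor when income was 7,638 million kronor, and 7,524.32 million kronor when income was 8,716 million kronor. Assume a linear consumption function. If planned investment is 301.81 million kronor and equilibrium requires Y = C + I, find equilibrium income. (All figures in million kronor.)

Y = 4847

MPC = (7524.32 − 6694.26)/(8716 − 7638) = 830.06/1078 = 0.77
a = 6694.26 − 0.77(7638) = 813
Equilibrium: Y = 813 + 0.77Y + 301.81
0.23Y = 1114.81, so Y = 1114.81/0.23 = 4847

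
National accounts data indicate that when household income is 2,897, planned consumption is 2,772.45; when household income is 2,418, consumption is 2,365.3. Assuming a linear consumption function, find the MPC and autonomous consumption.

MPC = 0.85; a = 310

MPC = ΔC/ΔY = (2772.45 − 2365.3)/(2897 − 2418) = 407.15/479 = 0.85
a = C − MPC·Y = 2365.3 − 0.85(2418) = 2365.3 − 2055.3 = 310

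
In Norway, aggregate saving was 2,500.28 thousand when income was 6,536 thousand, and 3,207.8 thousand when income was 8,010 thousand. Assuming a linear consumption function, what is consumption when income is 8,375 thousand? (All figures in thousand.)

MPS = ΔS/ΔY = (3207.8 − 2500.28)/(8010 − 6536) = 707.52/1474 = 0.48
MPC = 1 − MPS = 0.52
Autonomous saving = 2500.28 − 0.48(6536) = -637, so a = 637
C = 637 + 0.52(8375) = 637 + 4355 = 4992

C = 4992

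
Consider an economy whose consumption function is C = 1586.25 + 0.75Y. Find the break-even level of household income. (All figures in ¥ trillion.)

At break-even, C = Y: 1586.25 + 0.75Y = Y
0.25Y = 1586.25, so Y = 1586.25/0.25 = 6345

Y = 6345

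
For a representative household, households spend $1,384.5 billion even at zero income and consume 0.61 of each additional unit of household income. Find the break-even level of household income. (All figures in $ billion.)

Y = 3550

At break-even, C = Y: 1384.5 + 0.61Y = Y
0.39Y = 1384.5, so Y = 1384.5/0.39 = 3550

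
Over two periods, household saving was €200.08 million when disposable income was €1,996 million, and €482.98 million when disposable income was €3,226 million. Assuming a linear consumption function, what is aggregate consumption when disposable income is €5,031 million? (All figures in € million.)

MPS = ΔS/ΔY = (482.98 − 200.08)/(3226 − 1996) = 282.9/1230 = 0.23
MPC = 1 − MPS = 0.77
Autonomous saving = 200.08 − 0.23(1996) = -259, so a = 259
C = 259 + 0.77(5031) = 259 + 3873.87 = 4132.87

C = 4132.87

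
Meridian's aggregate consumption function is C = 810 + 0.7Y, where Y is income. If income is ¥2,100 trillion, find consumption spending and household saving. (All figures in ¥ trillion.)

C = 810 + 0.7(2100) = 810 + 1470 = 2280
S = Y − C = 2100 − 2280 = -180

C = 2280; S = -180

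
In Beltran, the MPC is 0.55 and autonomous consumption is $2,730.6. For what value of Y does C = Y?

At break-even, C = Y: 2730.6 + 0.55Y = Y
0.45Y = 2730.6, so Y = 2730.6/0.45 = 6068

Y = 6068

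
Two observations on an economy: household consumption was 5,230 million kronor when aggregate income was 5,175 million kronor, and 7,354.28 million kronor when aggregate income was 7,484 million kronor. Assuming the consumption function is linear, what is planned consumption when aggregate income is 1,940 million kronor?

C = 2253.8

MPC = (7354.28 − 5230)/(7484 − 5175) = 2124.28/2309 = 0.92
a = 5230 − 0.92(5175) = 5230 − 4761 = 469
C = 469 + 0.92(1940) = 469 + 1784.8 = 2253.8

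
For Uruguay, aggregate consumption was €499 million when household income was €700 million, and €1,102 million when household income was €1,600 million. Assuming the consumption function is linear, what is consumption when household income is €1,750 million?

MPC = (1102 − 499)/(1600 − 700) = 603/900 = 0.67
a = 499 − 0.67(700) = 499 − 469 = 30
C = 30 + 0.67(1750) = 30 + 1172.5 = 1202.5

C = 1202.5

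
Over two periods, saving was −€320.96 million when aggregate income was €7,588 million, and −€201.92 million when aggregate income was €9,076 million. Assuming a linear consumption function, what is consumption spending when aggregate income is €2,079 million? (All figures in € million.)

C = 2840.68

MPS = ΔS/ΔY = (-201.92 − (-320.96))/(9076 − 7588) = 119.04/1488 = 0.08
MPC = 1 − MPS = 0.92
Autonomous saving = -320.96 − 0.08(7588) = -928, so a = 928
C = 928 + 0.92(2079) = 928 + 1912.68 = 2840.68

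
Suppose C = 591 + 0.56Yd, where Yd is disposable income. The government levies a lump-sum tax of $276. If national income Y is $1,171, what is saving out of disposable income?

Yd = Y − T = 1171 − 276 = 895
C = 591 + 0.56(895) = 591 + 501.2 = 1092.2
S = Yd − C = 895 − 1092.2 = -197.2

S = -197.2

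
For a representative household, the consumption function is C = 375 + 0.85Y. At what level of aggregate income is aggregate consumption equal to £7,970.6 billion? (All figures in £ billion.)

Y = 8936

375 + 0.85Y = 7970.6
0.85Y = 7595.6, so Y = 7595.6/0.85 = 8936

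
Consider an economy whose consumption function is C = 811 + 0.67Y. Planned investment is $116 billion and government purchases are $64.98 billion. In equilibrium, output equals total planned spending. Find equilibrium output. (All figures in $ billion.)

Y = 3006

Y = C + I + G = 811 + 0.67Y + 116 + 64.98
Y − 0.67Y = 991.98
0.33Y = 991.98, so Y = 991.98/0.33 = 3006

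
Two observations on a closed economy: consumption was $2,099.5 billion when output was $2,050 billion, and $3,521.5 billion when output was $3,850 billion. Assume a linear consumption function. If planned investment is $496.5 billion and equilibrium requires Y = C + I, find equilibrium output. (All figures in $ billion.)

Y = 4650

MPC = (3521.5 − 2099.5)/(3850 − 2050) = 1422/1800 = 0.79
a = 2099.5 − 0.79(2050) = 480
Equilibrium: Y = 480 + 0.79Y + 496.5
0.21Y = 976.5, so Y = 976.5/0.21 = 4650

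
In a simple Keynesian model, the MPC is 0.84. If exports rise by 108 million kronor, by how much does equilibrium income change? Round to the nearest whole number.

The multiplier is 1/(1 − MPC) = 1/0.16.
ΔY = 108/0.16 = 675.00 ≈ 675

ΔY ≈ 675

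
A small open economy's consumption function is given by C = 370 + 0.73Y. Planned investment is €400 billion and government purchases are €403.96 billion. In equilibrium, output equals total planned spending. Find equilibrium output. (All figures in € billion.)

Y = C + I + G = 370 + 0.73Y + 400 + 403.96
Y − 0.73Y = 1173.96
0.27Y = 1173.96, so Y = 1173.96/0.27 = 4348

Y = 4348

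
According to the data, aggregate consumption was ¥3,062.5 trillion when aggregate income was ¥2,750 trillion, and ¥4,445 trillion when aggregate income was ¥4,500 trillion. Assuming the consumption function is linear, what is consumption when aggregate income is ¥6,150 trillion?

C = 5748.5

MPC = (4445 − 3062.5)/(4500 − 2750) = 1382.5/1750 = 0.79
a = 3062.5 − 0.79(2750) = 3062.5 − 2172.5 = 890
C = 890 + 0.79(6150) = 890 + 4858.5 = 5748.5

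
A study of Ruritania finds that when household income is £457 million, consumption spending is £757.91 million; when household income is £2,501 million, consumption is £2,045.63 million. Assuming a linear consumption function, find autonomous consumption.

a = 470

MPC = ΔC/ΔY = (2045.63 − 757.91)/(2501 − 457) = 1287.72/2044 = 0.63
a = C − MPC·Y = 757.91 − 0.63(457) = 757.91 − 287.91 = 470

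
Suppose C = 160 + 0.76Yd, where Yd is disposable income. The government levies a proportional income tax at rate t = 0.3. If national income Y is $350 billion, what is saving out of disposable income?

S = -101.2

Yd = (1 − 0.3)(350) = 0.7(350) = 245
C = 160 + 0.76(245) = 160 + 186.2 = 346.2
S = Yd − C = 245 − 346.2 = -101.2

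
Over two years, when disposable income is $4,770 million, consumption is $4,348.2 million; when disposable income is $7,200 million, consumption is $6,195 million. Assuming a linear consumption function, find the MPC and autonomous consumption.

MPC = 0.76; a = 723

MPC = ΔC/ΔY = (6195 − 4348.2)/(7200 − 4770) = 1846.8/2430 = 0.76
a = C − MPC·Y = 4348.2 − 0.76(4770) = 4348.2 − 3625.2 = 723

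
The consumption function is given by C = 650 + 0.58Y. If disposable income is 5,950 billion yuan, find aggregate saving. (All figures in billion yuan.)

C = 650 + 0.58(5950) = 650 + 3451 = 4101
S = Y − C = 5950 − 4101 = 1849

S = 1849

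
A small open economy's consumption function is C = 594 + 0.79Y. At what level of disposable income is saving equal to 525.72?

Y = 5332

S = Y − C = -594 + 0.21Y
-594 + 0.21Y = 525.72, so 0.21Y = 1119.72 and Y = 5332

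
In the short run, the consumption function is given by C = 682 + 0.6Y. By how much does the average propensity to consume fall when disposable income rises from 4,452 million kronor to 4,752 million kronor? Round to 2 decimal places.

ΔAPC = 0.01

At Y = 4452: C = 682 + 0.6(4452) = 3353.2, APC = 3353.2/4452 = 0.753
At Y = 4752: C = 3533.2, APC = 3533.2/4752 = 0.744
Fall in APC = 0.753 − 0.744 = 0.009 ≈ 0.01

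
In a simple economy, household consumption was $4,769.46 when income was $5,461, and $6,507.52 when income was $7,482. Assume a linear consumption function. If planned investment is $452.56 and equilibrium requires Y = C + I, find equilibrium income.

MPC = (6507.52 − 4769.46)/(7482 − 5461) = 1738.06/2021 = 0.86
a = 4769.46 − 0.86(5461) = 73
Equilibrium: Y = 73 + 0.86Y + 452.56
0.14Y = 525.56, so Y = 525.56/0.14 = 3754

Y = 3754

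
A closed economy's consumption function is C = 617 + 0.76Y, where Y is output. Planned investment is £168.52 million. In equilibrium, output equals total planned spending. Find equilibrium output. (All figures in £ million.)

Y = C + I = 617 + 0.76Y + 168.52
Y − 0.76Y = 785.52
0.24Y = 785.52, so Y = 785.52/0.24 = 3273

Y = 3273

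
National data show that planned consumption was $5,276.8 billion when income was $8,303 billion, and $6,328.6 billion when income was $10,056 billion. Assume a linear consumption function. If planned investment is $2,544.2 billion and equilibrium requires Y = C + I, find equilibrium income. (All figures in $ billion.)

Y = 7098

MPC = (6328.6 − 5276.8)/(10056 − 8303) = 1051.8/1753 = 0.6
a = 5276.8 − 0.6(8303) = 295
Equilibrium: Y = 295 + 0.6Y + 2544.2
0.4Y = 2839.2, so Y = 2839.2/0.4 = 7098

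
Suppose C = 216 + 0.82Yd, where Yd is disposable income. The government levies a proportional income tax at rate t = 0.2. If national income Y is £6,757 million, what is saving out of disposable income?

Yd = (1 − 0.2)(6757) = 0.8(6757) = 5405.6
C = 216 + 0.82(5405.6) = 216 + 4432.592 = 4648.592
S = Yd − C = 5405.6 − 4648.592 = 757.008

S = 757.008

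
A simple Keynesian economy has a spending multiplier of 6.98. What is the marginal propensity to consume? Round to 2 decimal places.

k = 1/(1 − MPC), so 1 − MPC = 1/k = 1/6.98 = 0.1433
MPC = 1 − 0.1433 = 0.86

MPC = 0.86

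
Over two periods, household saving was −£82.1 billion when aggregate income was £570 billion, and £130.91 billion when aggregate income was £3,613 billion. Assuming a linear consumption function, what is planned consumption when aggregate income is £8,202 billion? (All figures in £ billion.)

MPS = ΔS/ΔY = (130.91 − (-82.1))/(3613 − 570) = 213.01/3043 = 0.07
MPC = 1 − MPS = 0.93
Autonomous saving = -82.1 − 0.07(570) = -122, so a = 122
C = 122 + 0.93(8202) = 122 + 7627.86 = 7749.86

C = 7749.86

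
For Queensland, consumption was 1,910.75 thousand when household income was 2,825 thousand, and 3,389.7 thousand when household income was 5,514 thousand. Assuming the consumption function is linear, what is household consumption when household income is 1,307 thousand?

C = 1075.85

MPC = (3389.7 − 1910.75)/(5514 − 2825) = 1478.95/2689 = 0.55
a = 1910.75 − 0.55(2825) = 1910.75 − 1553.75 = 357
C = 357 + 0.55(1307) = 357 + 718.85 = 1075.85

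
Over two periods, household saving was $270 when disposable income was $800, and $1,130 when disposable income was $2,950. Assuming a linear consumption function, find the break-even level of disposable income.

Y = 125

MPS = ΔS/ΔY = (1130 − 270)/(2950 − 800) = 860/2150 = 0.4
MPC = 1 − MPS = 0.6
From S(800) = 270: −a + 0.4(800) = 270, so a = 320 − 270 = 50
Break-even (S = 0): Y = a/MPS = 50/0.4 = 125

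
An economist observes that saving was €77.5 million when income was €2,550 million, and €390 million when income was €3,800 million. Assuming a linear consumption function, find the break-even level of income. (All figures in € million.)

MPS = ΔS/ΔY = (390 − 77.5)/(3800 − 2550) = 312.5/1250 = 0.25
MPC = 1 − MPS = 0.75
From S(2550) = 77.5: −a + 0.25(2550) = 77.5, so a = 637.5 − 77.5 = 560
Break-even (S = 0): Y = a/MPS = 560/0.25 = 2240

Y = 2240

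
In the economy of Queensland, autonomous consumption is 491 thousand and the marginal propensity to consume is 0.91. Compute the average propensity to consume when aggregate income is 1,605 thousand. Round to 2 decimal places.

C = 491 + 0.91(1605) = 1951.55
APC = C/Y = 1951.55/1605 = 1.22

APC = 1.22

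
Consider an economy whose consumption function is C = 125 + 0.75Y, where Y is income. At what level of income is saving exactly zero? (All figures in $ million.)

Y = 500

At break-even, C = Y: 125 + 0.75Y = Y
0.25Y = 125, so Y = 125/0.25 = 500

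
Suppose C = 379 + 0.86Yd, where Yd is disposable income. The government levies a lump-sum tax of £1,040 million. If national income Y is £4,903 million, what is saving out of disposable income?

S = 161.82

Yd = Y − T = 4903 − 1040 = 3863
C = 379 + 0.86(3863) = 379 + 3322.18 = 3701.18
S = Yd − C = 3863 − 3701.18 = 161.82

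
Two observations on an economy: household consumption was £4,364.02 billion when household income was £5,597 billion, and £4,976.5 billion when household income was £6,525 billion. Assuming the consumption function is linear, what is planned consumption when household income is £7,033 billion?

MPC = (4976.5 − 4364.02)/(6525 − 5597) = 612.48/928 = 0.66
a = 4364.02 − 0.66(5597) = 4364.02 − 3694.02 = 670
C = 670 + 0.66(7033) = 670 + 4641.78 = 5311.78

C = 5311.78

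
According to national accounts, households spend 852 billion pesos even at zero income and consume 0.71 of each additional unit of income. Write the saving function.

S = -852 + 0.29Y

S = Y − C = Y − (852 + 0.71Y) = -852 + (1 − 0.71)Y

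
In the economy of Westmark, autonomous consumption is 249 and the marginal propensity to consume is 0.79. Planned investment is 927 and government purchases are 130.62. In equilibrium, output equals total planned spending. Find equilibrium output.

Y = C + I + G = 249 + 0.79Y + 927 + 130.62
Y − 0.79Y = 1306.62
0.21Y = 1306.62, so Y = 1306.62/0.21 = 6222

Y = 6222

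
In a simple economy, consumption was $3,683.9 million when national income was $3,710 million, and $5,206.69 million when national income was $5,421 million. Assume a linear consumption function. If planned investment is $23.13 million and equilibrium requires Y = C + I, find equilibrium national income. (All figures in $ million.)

Y = 3683

MPC = (5206.69 − 3683.9)/(5421 − 3710) = 1522.79/1711 = 0.89
a = 3683.9 − 0.89(3710) = 382
Equilibrium: Y = 382 + 0.89Y + 23.13
0.11Y = 405.13, so Y = 405.13/0.11 = 3683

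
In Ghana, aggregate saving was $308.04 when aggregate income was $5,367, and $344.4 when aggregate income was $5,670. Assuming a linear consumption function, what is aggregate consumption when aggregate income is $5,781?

MPS = ΔS/ΔY = (344.4 − 308.04)/(5670 − 5367) = 36.36/303 = 0.12
MPC = 1 − MPS = 0.88
Autonomous saving = 308.04 − 0.12(5367) = -336, so a = 336
C = 336 + 0.88(5781) = 336 + 5087.28 = 5423.28

C = 5423.28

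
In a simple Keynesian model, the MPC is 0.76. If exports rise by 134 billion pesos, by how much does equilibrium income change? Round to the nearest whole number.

ΔY ≈ 558

The multiplier is 1/(1 − MPC) = 1/0.24.
ΔY = 134/0.24 = 558.33 ≈ 558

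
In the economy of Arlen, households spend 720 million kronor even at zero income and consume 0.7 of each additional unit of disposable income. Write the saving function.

S = -720 + 0.3Y

S = Y − C = Y − (720 + 0.7Y) = -720 + (1 − 0.7)Y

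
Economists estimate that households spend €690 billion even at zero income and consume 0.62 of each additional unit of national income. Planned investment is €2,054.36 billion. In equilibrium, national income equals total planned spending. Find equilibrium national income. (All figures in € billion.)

Y = C + I = 690 + 0.62Y + 2054.36
Y − 0.62Y = 2744.36
0.38Y = 2744.36, so Y = 2744.36/0.38 = 7222

Y = 7222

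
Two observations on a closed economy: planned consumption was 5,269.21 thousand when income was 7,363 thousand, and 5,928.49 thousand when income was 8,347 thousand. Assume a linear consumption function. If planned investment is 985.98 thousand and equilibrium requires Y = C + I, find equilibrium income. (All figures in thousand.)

Y = 4006

MPC = (5928.49 − 5269.21)/(8347 − 7363) = 659.28/984 = 0.67
a = 5269.21 − 0.67(7363) = 336
Equilibrium: Y = 336 + 0.67Y + 985.98
0.33Y = 1321.98, so Y = 1321.98/0.33 = 4006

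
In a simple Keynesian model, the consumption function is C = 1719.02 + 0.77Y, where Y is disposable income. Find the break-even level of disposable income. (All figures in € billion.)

Y = 7474

At break-even, C = Y: 1719.02 + 0.77Y = Y
0.23Y = 1719.02, so Y = 1719.02/0.23 = 7474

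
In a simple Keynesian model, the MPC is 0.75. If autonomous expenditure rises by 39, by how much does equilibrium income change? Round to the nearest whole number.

ΔY ≈ 156

The multiplier is 1/(1 − MPC) = 1/0.25.
ΔY = 39/0.25 = 156.00 ≈ 156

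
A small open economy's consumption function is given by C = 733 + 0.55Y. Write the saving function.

S = -733 + 0.45Y

S = Y − C = Y − (733 + 0.55Y) = -733 + (1 − 0.55)Y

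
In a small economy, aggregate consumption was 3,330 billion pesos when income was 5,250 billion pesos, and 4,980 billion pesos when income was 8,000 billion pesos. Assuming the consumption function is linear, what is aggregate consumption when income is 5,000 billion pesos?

C = 3180

MPC = (4980 − 3330)/(8000 − 5250) = 1650/2750 = 0.6
a = 3330 − 0.6(5250) = 3330 − 3150 = 180
C = 180 + 0.6(5000) = 180 + 3000 = 3180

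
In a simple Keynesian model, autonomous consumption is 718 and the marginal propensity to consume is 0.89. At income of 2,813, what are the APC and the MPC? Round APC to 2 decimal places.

APC = 1.15; MPC = 0.89

MPC = 0.89 (the slope of the consumption function)
C = 718 + 0.89(2813) = 3221.57, so APC = 3221.57/2813 = 1.15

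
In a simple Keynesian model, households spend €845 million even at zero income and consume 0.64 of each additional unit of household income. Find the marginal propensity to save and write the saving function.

MPS = 0.36; S = -845 + 0.36Y

MPS = 1 − MPC = 1 − 0.64 = 0.36
S = Y − C = -845 + 0.36Y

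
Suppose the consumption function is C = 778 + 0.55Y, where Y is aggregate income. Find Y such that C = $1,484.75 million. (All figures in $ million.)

Y = 1285

778 + 0.55Y = 1484.75
0.55Y = 706.75, so Y = 706.75/0.55 = 1285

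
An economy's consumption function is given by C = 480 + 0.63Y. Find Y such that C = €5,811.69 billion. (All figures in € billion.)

Y = 8463

480 + 0.63Y = 5811.69
0.63Y = 5331.69, so Y = 5331.69/0.63 = 8463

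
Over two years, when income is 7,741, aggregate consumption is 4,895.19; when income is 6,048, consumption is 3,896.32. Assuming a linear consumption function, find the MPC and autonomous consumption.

MPC = ΔC/ΔY = (4895.19 − 3896.32)/(7741 − 6048) = 998.87/1693 = 0.59
a = C − MPC·Y = 3896.32 − 0.59(6048) = 3896.32 − 3568.32 = 328

MPC = 0.59; a = 328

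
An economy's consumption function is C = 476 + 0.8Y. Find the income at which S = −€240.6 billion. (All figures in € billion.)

Y = 1177

S = Y − C = -476 + 0.2Y
-476 + 0.2Y = -240.6, so 0.2Y = 235.4 and Y = 1177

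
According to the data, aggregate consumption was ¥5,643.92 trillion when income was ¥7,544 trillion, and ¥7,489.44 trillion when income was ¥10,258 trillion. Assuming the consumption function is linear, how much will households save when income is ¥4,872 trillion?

S = 1045.04

MPC = (7489.44 − 5643.92)/(10258 − 7544) = 1845.52/2714 = 0.68
a = 5643.92 − 0.68(7544) = 5643.92 − 5129.92 = 514
C = 514 + 0.68(4872) = 3826.96
S = 4872 − 3826.96 = 1045.04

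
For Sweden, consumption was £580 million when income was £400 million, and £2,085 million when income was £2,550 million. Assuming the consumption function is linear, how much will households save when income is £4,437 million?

S = 1031.1

MPC = (2085 − 580)/(2550 − 400) = 1505/2150 = 0.7
a = 580 − 0.7(400) = 580 − 280 = 300
C = 300 + 0.7(4437) = 3405.9
S = 4437 − 3405.9 = 1031.1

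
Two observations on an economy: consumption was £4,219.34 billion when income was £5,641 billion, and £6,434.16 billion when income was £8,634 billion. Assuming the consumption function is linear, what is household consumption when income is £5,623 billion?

MPC = (6434.16 − 4219.34)/(8634 − 5641) = 2214.82/2993 = 0.74
a = 4219.34 − 0.74(5641) = 4219.34 − 4174.34 = 45
C = 45 + 0.74(5623) = 45 + 4161.02 = 4206.02

C = 4206.02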